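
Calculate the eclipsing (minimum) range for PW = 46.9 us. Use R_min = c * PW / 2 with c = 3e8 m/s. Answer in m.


R_min = 3e8 * 46.9e-6 / 2 = 7035.0 m

7035.0 m


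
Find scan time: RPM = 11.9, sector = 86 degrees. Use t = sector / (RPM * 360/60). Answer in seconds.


t = 86 / (11.9 * 360) * 60 = 1.2 s

1.2 s


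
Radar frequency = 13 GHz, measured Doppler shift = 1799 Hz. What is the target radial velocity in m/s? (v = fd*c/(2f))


v = 1799 * 3e8 / (2 * 13000000000.0) = 20.8 m/s

20.8 m/s


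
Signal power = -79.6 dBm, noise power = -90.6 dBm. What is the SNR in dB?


SNR = -79.6 - (-90.6) = 11.0 dB

11.0 dB


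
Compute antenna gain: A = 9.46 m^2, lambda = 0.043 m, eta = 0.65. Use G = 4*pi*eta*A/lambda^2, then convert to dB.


G_linear = 4*pi*0.65*9.46/0.043^2 = 41790.49
G_dB = 10*log10(41790.49) = 46.2 dB

46.2 dB


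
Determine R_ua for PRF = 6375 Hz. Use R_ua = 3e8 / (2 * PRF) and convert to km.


R_ua = 3e8 / (2 * 6375) = 23529.4 m = 23.5 km

23.5 km


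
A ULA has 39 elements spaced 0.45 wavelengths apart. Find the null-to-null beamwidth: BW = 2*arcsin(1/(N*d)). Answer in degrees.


1/(N*d) = 1/(39*0.45) = 0.05698
BW = 2*arcsin(0.05698) = 6.5 degrees

6.5 degrees


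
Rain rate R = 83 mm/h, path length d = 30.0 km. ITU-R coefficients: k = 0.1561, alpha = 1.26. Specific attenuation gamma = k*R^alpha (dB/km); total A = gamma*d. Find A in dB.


gamma = 0.1561 * 83^1.26 = 40.87345 dB/km
A = 40.87345 * 30.0 = 1226.2 dB

1226.2 dB


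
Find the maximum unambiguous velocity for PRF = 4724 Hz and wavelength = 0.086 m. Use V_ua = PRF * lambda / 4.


V_ua = 4724 * 0.086 / 4 = 101.6 m/s

101.6 m/s


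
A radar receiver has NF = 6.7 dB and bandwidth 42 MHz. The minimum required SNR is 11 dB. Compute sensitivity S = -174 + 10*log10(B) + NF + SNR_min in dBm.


10*log10(42000000.0) = 76.23
S = -174 + 76.23 + 6.7 + 11 = -80.1 dBm

-80.1 dBm


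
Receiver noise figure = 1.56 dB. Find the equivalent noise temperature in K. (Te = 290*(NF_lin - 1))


NF_lin = 10^(1.56/10) = 1.432188
Te = 290 * (1.432188 - 1) = 125.3 K

125.3 K


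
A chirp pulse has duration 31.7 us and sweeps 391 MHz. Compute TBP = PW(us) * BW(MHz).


TBP = 31.7 * 391 = 12394.7

12394.7


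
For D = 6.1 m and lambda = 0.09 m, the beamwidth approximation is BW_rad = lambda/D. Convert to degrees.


BW_rad = 0.09 / 6.1 = 0.014754
BW_deg = 0.85 degrees

0.85 degrees


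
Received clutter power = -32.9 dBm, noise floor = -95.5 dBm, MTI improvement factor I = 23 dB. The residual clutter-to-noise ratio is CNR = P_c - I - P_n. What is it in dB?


CNR = -32.9 - 23 - (-95.5) = 39.6 dB

39.6 dB


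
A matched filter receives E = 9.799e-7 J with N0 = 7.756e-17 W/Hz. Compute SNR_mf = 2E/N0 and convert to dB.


SNR_lin = 2 * 9.799e-7 / 7.756e-17 = 2.527e10
SNR_dB = 10*log10(2.527e10) = 104.0 dB

104.0 dB


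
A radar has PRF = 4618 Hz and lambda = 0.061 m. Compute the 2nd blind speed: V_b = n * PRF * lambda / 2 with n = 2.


V_blind = 2 * 4618 * 0.061 / 2 = 281.7 m/s

281.7 m/s


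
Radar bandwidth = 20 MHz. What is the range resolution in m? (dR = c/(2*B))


dR = 3e8 / (2 * 20000000.0) = 7.5 m

7.5 m


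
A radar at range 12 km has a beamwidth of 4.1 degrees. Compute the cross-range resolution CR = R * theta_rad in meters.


BW_rad = 0.071558499
CR = 12000 * 0.071558499 = 858.7 m

858.7 m


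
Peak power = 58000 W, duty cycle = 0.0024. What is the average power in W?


P_avg = 58000 * 0.0024 = 139.2 W

139.2 W


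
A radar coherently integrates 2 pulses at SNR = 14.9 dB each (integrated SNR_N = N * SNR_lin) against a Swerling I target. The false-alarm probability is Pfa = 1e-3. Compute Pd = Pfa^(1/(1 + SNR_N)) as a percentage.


SNR_lin = 10^(14.9/10) = 30.90295
SNR_N = 2 * 30.90295 = 61.8059
1/(1 + SNR_N) = 1/62.8059 = 0.0159221
Pd = (1e-3)^0.0159221 = 0.89585
Pd = 89.6%

89.6%


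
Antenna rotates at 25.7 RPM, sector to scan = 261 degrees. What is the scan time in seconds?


t = 261 / (25.7 * 360) * 60 = 1.69 s

1.69 s


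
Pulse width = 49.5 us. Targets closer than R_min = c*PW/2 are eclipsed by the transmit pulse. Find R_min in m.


R_min = 3e8 * 49.5e-6 / 2 = 7425.0 m

7425.0 m


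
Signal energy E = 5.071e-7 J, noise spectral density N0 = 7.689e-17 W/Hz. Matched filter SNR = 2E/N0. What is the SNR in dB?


SNR_lin = 2 * 5.071e-7 / 7.689e-17 = 1.319e10
SNR_dB = 10*log10(1.319e10) = 101.2 dB

101.2 dB


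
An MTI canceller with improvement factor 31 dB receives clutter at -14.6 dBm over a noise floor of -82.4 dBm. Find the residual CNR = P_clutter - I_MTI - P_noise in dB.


CNR = -14.6 - 31 - (-82.4) = 36.8 dB

36.8 dB


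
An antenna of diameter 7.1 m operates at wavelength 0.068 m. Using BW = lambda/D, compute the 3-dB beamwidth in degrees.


BW_rad = 0.068 / 7.1 = 0.009577
BW_deg = 0.55 degrees

0.55 degrees


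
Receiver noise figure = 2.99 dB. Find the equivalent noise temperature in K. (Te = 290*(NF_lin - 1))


NF_lin = 10^(2.99/10) = 1.990673
Te = 290 * (1.990673 - 1) = 287.3 K

287.3 K


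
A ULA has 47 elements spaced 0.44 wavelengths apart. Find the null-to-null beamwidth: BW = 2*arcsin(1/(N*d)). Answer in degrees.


1/(N*d) = 1/(47*0.44) = 0.048356
BW = 2*arcsin(0.048356) = 5.5 degrees

5.5 degrees


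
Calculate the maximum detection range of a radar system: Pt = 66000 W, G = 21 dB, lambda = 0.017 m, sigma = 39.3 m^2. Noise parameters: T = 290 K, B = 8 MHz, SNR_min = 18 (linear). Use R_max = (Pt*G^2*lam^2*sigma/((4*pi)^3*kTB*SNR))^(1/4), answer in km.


G_lin = 10^(21/10) = 125.892541
R^4 = 66000 * 125.892541^2 * 0.017^2 * 39.3 / ((4*pi)^3 * 1.38e-23 * 290 * 8000000.0 * 18)
R^4 = 1.03888e16 m^4
R_max = (1.03888e16)^(1/4) = 10095.8 m = 10.1 km

10.1 km


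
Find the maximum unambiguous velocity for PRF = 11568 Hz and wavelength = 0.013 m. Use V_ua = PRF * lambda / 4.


V_ua = 11568 * 0.013 / 4 = 37.6 m/s

37.6 m/s


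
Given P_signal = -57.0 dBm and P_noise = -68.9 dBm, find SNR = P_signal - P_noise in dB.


SNR = -57.0 - (-68.9) = 11.9 dB

11.9 dB


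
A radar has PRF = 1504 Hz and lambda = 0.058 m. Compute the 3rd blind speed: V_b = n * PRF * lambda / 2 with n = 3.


V_blind = 3 * 1504 * 0.058 / 2 = 130.8 m/s

130.8 m/s


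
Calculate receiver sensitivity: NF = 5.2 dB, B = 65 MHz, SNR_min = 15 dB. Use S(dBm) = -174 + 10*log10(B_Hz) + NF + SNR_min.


10*log10(65000000.0) = 78.13
S = -174 + 78.13 + 5.2 + 15 = -75.7 dBm

-75.7 dBm


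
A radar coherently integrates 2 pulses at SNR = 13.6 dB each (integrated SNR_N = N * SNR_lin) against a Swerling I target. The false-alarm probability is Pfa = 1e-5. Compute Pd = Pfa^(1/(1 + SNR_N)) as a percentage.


SNR_lin = 10^(13.6/10) = 22.90868
SNR_N = 2 * 22.90868 = 45.81736
1/(1 + SNR_N) = 1/46.81736 = 0.0213596
Pd = (1e-5)^0.0213596 = 0.78199
Pd = 78.2%

78.2%


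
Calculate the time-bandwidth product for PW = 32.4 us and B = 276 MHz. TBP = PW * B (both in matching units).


TBP = 32.4 * 276 = 8942.4

8942.4


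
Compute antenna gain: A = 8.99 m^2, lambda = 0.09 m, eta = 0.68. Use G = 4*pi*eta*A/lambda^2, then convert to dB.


G_linear = 4*pi*0.68*8.99/0.09^2 = 9484.04
G_dB = 10*log10(9484.04) = 39.8 dB

39.8 dB


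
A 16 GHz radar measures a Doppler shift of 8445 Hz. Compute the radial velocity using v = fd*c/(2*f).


v = 8445 * 3e8 / (2 * 16000000000.0) = 79.2 m/s

79.2 m/s


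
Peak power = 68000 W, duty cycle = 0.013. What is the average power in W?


P_avg = 68000 * 0.013 = 884.0 W

884.0 W


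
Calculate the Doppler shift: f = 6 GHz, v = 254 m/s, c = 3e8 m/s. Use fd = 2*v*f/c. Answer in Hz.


fd = 2 * 254 * 6000000000.0 / 3e8 = 10160.0 Hz

10160.0 Hz


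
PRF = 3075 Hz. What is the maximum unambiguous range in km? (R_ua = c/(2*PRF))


R_ua = 3e8 / (2 * 3075) = 48780.5 m = 48.8 km

48.8 km


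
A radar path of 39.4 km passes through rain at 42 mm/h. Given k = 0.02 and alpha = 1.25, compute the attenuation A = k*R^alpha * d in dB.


gamma = 0.02 * 42^1.25 = 2.138413 dB/km
A = 2.138413 * 39.4 = 84.25 dB

84.25 dB


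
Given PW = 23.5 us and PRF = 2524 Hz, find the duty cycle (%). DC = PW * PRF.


DC = 23.5e-6 * 2524 * 100 = 5.93%

5.93%


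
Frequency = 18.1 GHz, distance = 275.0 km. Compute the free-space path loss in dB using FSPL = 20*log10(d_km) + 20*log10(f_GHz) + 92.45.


20*log10(275.0) = 48.79
20*log10(18.1) = 25.15
FSPL = 166.4 dB

166.4 dB


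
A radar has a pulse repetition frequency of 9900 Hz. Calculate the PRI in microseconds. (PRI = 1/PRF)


PRI = 1/9900 = 0.0001010101 s = 101.0 us

101.0 us


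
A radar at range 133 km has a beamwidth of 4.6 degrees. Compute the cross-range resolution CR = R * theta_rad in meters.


BW_rad = 0.080285146
CR = 133000 * 0.080285146 = 10677.9 m

10677.9 m


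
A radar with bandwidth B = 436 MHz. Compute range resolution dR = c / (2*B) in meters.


dR = 3e8 / (2 * 436000000.0) = 0.34 m

0.34 m


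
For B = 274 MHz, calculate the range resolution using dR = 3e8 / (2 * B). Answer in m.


dR = 3e8 / (2 * 274000000.0) = 0.55 m

0.55 m


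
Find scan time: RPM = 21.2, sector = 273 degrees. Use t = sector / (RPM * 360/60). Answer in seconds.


t = 273 / (21.2 * 360) * 60 = 2.15 s

2.15 s


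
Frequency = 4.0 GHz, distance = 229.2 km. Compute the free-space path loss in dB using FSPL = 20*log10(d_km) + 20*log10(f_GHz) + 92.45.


20*log10(229.2) = 47.2
20*log10(4.0) = 12.04
FSPL = 151.7 dB

151.7 dB


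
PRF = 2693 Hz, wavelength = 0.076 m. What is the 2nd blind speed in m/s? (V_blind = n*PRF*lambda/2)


V_blind = 2 * 2693 * 0.076 / 2 = 204.7 m/s

204.7 m/s


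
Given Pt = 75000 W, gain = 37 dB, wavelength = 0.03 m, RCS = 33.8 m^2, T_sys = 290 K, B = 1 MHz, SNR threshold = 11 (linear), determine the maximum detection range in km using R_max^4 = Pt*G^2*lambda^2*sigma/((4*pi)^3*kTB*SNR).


G_lin = 10^(37/10) = 5011.872336
R^4 = 75000 * 5011.872336^2 * 0.03^2 * 33.8 / ((4*pi)^3 * 1.38e-23 * 290 * 1000000.0 * 11)
R^4 = 6.56026e20 m^4
R_max = (6.56026e20)^(1/4) = 160040.6 m = 160.0 km

160.0 km


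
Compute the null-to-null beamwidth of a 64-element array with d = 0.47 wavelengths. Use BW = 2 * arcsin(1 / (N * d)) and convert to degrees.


1/(N*d) = 1/(64*0.47) = 0.033245
BW = 2*arcsin(0.033245) = 3.8 degrees

3.8 degrees


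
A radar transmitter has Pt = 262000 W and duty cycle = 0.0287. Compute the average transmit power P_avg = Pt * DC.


P_avg = 262000 * 0.0287 = 7519.4 W

7519.4 W


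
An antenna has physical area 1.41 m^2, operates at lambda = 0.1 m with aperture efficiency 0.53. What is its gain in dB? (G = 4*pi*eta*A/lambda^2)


G_linear = 4*pi*0.53*1.41/0.1^2 = 939.08
G_dB = 10*log10(939.08) = 29.7 dB

29.7 dB


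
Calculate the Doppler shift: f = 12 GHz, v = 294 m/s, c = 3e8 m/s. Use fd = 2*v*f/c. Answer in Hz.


fd = 2 * 294 * 12000000000.0 / 3e8 = 23520.0 Hz

23520.0 Hz


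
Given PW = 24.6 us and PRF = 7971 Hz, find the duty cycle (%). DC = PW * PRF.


DC = 24.6e-6 * 7971 * 100 = 19.61%

19.61%


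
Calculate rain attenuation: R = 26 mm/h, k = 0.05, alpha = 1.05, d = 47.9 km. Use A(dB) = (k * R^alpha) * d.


gamma = 0.05 * 26^1.05 = 1.530002 dB/km
A = 1.530002 * 47.9 = 73.29 dB

73.29 dB


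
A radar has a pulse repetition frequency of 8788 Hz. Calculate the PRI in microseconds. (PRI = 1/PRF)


PRI = 1/8788 = 0.0001137915 s = 113.8 us

113.8 us


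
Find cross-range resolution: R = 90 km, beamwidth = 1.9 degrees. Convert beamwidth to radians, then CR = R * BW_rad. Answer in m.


BW_rad = 0.033161256
CR = 90000 * 0.033161256 = 2984.5 m

2984.5 m


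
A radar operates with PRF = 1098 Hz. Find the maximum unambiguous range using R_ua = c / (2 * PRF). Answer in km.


R_ua = 3e8 / (2 * 1098) = 136612.0 m = 136.6 km

136.6 km


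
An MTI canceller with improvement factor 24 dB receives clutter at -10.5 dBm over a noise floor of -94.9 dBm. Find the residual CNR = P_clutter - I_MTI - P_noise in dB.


CNR = -10.5 - 24 - (-94.9) = 60.4 dB

60.4 dB


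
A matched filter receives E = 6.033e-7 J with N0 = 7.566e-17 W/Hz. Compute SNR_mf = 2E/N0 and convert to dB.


SNR_lin = 2 * 6.033e-7 / 7.566e-17 = 1.595e10
SNR_dB = 10*log10(1.595e10) = 102.0 dB

102.0 dB


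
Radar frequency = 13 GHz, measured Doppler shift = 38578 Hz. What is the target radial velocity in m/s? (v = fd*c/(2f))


v = 38578 * 3e8 / (2 * 13000000000.0) = 445.1 m/s

445.1 m/s


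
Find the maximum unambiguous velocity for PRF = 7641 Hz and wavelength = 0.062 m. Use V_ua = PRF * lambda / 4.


V_ua = 7641 * 0.062 / 4 = 118.4 m/s

118.4 m/s


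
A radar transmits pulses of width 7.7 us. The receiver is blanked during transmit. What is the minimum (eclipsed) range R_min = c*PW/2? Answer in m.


R_min = 3e8 * 7.7e-6 / 2 = 1155.0 m

1155.0 m


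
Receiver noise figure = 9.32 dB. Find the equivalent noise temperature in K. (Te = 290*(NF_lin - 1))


NF_lin = 10^(9.32/10) = 8.550667
Te = 290 * (8.550667 - 1) = 2189.7 K

2189.7 K


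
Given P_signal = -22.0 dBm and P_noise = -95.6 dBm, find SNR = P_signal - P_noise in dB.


SNR = -22.0 - (-95.6) = 73.6 dB

73.6 dB


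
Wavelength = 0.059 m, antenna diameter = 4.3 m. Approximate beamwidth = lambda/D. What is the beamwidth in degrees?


BW_rad = 0.059 / 4.3 = 0.013721
BW_deg = 0.79 degrees

0.79 degrees


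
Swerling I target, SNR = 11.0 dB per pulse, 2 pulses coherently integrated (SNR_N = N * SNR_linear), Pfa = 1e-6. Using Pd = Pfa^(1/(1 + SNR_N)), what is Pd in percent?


SNR_lin = 10^(11.0/10) = 12.58925
SNR_N = 2 * 12.58925 = 25.1785
1/(1 + SNR_N) = 1/26.1785 = 0.0381993
Pd = (1e-6)^0.0381993 = 0.58994
Pd = 59.0%

59.0%


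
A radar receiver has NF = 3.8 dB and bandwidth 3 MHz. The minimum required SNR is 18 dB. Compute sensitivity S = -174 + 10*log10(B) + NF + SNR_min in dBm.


10*log10(3000000.0) = 64.77
S = -174 + 64.77 + 3.8 + 18 = -87.4 dBm

-87.4 dBm


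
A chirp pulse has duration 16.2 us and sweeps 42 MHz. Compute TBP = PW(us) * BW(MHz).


TBP = 16.2 * 42 = 680.4

680.4


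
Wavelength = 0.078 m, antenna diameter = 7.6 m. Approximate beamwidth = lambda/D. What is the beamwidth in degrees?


BW_rad = 0.078 / 7.6 = 0.010263
BW_deg = 0.59 degrees

0.59 degrees


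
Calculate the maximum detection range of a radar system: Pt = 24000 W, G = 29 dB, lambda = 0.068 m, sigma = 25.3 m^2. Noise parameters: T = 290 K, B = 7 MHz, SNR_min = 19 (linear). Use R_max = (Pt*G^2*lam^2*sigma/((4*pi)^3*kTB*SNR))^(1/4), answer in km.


G_lin = 10^(29/10) = 794.328235
R^4 = 24000 * 794.328235^2 * 0.068^2 * 25.3 / ((4*pi)^3 * 1.38e-23 * 290 * 7000000.0 * 19)
R^4 = 1.67722e18 m^4
R_max = (1.67722e18)^(1/4) = 35987.2 m = 36.0 km

36.0 km


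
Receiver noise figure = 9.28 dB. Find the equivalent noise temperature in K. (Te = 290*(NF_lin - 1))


NF_lin = 10^(9.28/10) = 8.472274
Te = 290 * (8.472274 - 1) = 2167.0 K

2167.0 K


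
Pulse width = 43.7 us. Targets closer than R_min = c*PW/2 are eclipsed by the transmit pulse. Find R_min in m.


R_min = 3e8 * 43.7e-6 / 2 = 6555.0 m

6555.0 m


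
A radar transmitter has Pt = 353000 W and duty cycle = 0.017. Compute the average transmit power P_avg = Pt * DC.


P_avg = 353000 * 0.017 = 6001.0 W

6001.0 W


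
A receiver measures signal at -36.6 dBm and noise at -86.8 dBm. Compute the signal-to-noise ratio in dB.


SNR = -36.6 - (-86.8) = 50.2 dB

50.2 dB


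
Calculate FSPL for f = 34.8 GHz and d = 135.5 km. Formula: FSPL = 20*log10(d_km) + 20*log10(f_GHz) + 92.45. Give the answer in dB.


20*log10(135.5) = 42.64
20*log10(34.8) = 30.83
FSPL = 165.9 dB

165.9 dB


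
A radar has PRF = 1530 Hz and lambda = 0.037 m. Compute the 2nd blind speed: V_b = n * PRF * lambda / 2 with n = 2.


V_blind = 2 * 1530 * 0.037 / 2 = 56.6 m/s

56.6 m/s


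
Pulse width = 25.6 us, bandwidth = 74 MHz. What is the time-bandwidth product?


TBP = 25.6 * 74 = 1894.4

1894.4


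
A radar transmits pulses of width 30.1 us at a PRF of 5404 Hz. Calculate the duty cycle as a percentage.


DC = 30.1e-6 * 5404 * 100 = 16.27%

16.27%


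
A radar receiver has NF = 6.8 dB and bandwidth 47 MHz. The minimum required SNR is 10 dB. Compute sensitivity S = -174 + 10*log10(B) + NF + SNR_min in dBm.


10*log10(47000000.0) = 76.72
S = -174 + 76.72 + 6.8 + 10 = -80.5 dBm

-80.5 dBm


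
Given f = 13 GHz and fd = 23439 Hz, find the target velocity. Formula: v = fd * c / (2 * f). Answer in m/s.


v = 23439 * 3e8 / (2 * 13000000000.0) = 270.5 m/s

270.5 m/s


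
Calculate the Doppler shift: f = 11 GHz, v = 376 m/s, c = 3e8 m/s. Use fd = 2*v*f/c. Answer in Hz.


fd = 2 * 376 * 11000000000.0 / 3e8 = 27573.3 Hz

27573.3 Hz


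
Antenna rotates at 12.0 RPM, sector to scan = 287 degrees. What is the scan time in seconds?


t = 287 / (12.0 * 360) * 60 = 3.99 s

3.99 s


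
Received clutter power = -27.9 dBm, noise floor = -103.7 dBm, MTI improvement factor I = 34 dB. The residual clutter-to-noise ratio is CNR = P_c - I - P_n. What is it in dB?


CNR = -27.9 - 34 - (-103.7) = 41.8 dB

41.8 dB


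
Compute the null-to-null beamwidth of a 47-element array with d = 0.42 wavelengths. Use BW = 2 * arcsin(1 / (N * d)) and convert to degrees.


1/(N*d) = 1/(47*0.42) = 0.050659
BW = 2*arcsin(0.050659) = 5.8 degrees

5.8 degrees


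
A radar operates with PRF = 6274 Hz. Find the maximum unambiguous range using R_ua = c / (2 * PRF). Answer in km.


R_ua = 3e8 / (2 * 6274) = 23908.2 m = 23.9 km

23.9 km


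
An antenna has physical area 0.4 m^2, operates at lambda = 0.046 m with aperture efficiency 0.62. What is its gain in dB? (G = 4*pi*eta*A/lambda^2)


G_linear = 4*pi*0.62*0.4/0.046^2 = 1472.81
G_dB = 10*log10(1472.81) = 31.7 dB

31.7 dB


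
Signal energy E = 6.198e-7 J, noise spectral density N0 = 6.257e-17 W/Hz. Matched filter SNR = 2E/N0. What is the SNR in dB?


SNR_lin = 2 * 6.198e-7 / 6.257e-17 = 1.981e10
SNR_dB = 10*log10(1.981e10) = 103.0 dB

103.0 dB


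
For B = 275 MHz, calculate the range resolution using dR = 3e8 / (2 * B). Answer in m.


dR = 3e8 / (2 * 275000000.0) = 0.55 m

0.55 m


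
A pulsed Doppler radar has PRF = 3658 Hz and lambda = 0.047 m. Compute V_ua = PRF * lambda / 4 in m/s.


V_ua = 3658 * 0.047 / 4 = 43.0 m/s

43.0 m/s


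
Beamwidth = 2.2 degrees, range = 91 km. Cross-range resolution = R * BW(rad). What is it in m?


BW_rad = 0.038397244
CR = 91000 * 0.038397244 = 3494.1 m

3494.1 m


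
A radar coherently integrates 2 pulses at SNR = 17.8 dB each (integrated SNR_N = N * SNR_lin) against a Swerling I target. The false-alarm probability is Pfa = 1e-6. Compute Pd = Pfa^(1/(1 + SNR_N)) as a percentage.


SNR_lin = 10^(17.8/10) = 60.25596
SNR_N = 2 * 60.25596 = 120.51192
1/(1 + SNR_N) = 1/121.51192 = 0.0082296
Pd = (1e-6)^0.0082296 = 0.89253
Pd = 89.3%

89.3%


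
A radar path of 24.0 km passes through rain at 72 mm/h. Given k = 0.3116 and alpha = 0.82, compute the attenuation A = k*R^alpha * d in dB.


gamma = 0.3116 * 72^0.82 = 10.38987 dB/km
A = 10.38987 * 24.0 = 249.36 dB

249.36 dB


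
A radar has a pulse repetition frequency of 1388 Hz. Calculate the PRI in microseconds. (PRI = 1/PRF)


PRI = 1/1388 = 0.0007204611 s = 720.5 us

720.5 us


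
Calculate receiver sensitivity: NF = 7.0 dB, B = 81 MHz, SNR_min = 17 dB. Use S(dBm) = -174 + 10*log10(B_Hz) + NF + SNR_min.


10*log10(81000000.0) = 79.08
S = -174 + 79.08 + 7.0 + 17 = -70.9 dBm

-70.9 dBm


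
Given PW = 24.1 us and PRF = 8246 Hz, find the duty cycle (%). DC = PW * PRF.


DC = 24.1e-6 * 8246 * 100 = 19.87%

19.87%


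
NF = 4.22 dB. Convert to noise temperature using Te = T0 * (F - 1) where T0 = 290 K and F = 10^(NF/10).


NF_lin = 10^(4.22/10) = 2.642409
Te = 290 * (2.642409 - 1) = 476.3 K

476.3 K


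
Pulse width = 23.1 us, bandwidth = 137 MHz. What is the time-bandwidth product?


TBP = 23.1 * 137 = 3164.7

3164.7


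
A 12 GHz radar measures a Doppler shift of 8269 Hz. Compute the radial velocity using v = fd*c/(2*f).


v = 8269 * 3e8 / (2 * 12000000000.0) = 103.4 m/s

103.4 m/s


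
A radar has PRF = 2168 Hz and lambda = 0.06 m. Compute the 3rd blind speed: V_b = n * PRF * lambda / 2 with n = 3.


V_blind = 3 * 2168 * 0.06 / 2 = 195.1 m/s

195.1 m/s


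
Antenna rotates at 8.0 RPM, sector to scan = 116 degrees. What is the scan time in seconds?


t = 116 / (8.0 * 360) * 60 = 2.42 s

2.42 s


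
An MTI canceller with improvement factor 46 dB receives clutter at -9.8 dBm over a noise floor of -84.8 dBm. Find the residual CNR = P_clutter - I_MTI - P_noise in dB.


CNR = -9.8 - 46 - (-84.8) = 29.0 dB

29.0 dB


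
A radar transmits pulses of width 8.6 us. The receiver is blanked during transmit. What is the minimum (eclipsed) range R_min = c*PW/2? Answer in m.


R_min = 3e8 * 8.6e-6 / 2 = 1290.0 m

1290.0 m


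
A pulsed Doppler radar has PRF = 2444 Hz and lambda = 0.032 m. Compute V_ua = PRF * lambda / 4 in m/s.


V_ua = 2444 * 0.032 / 4 = 19.6 m/s

19.6 m/s


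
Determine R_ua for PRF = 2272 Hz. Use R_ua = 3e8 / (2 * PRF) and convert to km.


R_ua = 3e8 / (2 * 2272) = 66021.1 m = 66.0 km

66.0 km


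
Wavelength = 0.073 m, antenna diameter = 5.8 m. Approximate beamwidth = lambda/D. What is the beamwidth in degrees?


BW_rad = 0.073 / 5.8 = 0.012586
BW_deg = 0.72 degrees

0.72 degrees


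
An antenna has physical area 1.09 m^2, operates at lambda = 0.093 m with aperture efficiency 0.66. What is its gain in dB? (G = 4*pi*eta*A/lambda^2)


G_linear = 4*pi*0.66*1.09/0.093^2 = 1045.24
G_dB = 10*log10(1045.24) = 30.2 dB

30.2 dB


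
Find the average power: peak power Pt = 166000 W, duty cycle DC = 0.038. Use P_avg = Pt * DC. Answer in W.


P_avg = 166000 * 0.038 = 6308.0 W

6308.0 W


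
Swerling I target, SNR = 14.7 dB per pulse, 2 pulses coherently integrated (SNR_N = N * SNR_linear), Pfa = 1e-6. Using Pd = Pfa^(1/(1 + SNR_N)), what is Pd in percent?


SNR_lin = 10^(14.7/10) = 29.51209
SNR_N = 2 * 29.51209 = 59.02418
1/(1 + SNR_N) = 1/60.02418 = 0.01666
Pd = (1e-6)^0.01666 = 0.7944
Pd = 79.4%

79.4%


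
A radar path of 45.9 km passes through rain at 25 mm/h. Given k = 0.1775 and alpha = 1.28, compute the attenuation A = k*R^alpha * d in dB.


gamma = 0.1775 * 25^1.28 = 10.928525 dB/km
A = 10.928525 * 45.9 = 501.62 dB

501.62 dB


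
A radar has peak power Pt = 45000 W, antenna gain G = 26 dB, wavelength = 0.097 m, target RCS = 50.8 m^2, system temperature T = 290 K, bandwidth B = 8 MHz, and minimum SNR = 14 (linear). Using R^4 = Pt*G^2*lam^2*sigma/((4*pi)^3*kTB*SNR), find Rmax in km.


G_lin = 10^(26/10) = 398.107171
R^4 = 45000 * 398.107171^2 * 0.097^2 * 50.8 / ((4*pi)^3 * 1.38e-23 * 290 * 8000000.0 * 14)
R^4 = 3.83261e18 m^4
R_max = (3.83261e18)^(1/4) = 44246.0 m = 44.2 km

44.2 km


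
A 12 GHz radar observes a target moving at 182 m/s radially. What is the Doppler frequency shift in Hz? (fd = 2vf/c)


fd = 2 * 182 * 12000000000.0 / 3e8 = 14560.0 Hz

14560.0 Hz


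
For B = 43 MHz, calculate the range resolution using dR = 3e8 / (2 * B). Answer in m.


dR = 3e8 / (2 * 43000000.0) = 3.49 m

3.49 m


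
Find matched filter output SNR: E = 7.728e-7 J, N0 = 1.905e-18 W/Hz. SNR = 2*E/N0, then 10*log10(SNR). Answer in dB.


SNR_lin = 2 * 7.728e-7 / 1.905e-18 = 8.113e11
SNR_dB = 10*log10(8.113e11) = 119.1 dB

119.1 dB


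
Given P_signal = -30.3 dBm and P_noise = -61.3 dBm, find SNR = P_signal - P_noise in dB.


SNR = -30.3 - (-61.3) = 31.0 dB

31.0 dB


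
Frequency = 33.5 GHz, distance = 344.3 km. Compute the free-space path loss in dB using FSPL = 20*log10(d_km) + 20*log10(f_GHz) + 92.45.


20*log10(344.3) = 50.74
20*log10(33.5) = 30.5
FSPL = 173.7 dB

173.7 dB


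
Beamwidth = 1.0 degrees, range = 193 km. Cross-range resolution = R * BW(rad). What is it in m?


BW_rad = 0.017453293
CR = 193000 * 0.017453293 = 3368.5 m

3368.5 m


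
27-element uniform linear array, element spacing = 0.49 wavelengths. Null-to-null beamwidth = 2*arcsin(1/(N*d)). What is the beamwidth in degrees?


1/(N*d) = 1/(27*0.49) = 0.075586
BW = 2*arcsin(0.075586) = 8.7 degrees

8.7 degrees


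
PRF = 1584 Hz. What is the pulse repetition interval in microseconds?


PRI = 1/1584 = 0.0006313131 s = 631.3 us

631.3 us


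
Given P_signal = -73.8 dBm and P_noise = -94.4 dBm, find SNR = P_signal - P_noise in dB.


SNR = -73.8 - (-94.4) = 20.6 dB

20.6 dB


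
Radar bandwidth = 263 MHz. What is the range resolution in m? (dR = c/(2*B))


dR = 3e8 / (2 * 263000000.0) = 0.57 m

0.57 m


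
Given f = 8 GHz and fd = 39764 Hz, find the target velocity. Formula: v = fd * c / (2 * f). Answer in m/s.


v = 39764 * 3e8 / (2 * 8000000000.0) = 745.6 m/s

745.6 m/s


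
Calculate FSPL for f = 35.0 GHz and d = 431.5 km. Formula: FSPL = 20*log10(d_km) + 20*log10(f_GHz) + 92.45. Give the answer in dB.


20*log10(431.5) = 52.7
20*log10(35.0) = 30.88
FSPL = 176.0 dB

176.0 dB


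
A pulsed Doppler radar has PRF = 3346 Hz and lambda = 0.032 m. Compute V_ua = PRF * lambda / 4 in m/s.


V_ua = 3346 * 0.032 / 4 = 26.8 m/s

26.8 m/s


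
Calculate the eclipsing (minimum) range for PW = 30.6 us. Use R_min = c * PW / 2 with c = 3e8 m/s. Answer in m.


R_min = 3e8 * 30.6e-6 / 2 = 4590.0 m

4590.0 m


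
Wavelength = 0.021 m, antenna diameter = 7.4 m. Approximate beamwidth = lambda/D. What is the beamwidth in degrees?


BW_rad = 0.021 / 7.4 = 0.002838
BW_deg = 0.16 degrees

0.16 degrees


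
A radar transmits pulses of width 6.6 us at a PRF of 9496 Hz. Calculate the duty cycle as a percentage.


DC = 6.6e-6 * 9496 * 100 = 6.27%

6.27%


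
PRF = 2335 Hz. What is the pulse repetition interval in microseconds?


PRI = 1/2335 = 0.0004282655 s = 428.3 us

428.3 us


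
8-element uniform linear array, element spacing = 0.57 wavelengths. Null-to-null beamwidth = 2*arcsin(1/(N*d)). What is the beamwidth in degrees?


1/(N*d) = 1/(8*0.57) = 0.219298
BW = 2*arcsin(0.219298) = 25.3 degrees

25.3 degrees


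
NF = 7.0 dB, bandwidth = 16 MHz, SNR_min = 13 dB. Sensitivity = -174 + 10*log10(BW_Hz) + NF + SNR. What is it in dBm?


10*log10(16000000.0) = 72.04
S = -174 + 72.04 + 7.0 + 13 = -82.0 dBm

-82.0 dBm


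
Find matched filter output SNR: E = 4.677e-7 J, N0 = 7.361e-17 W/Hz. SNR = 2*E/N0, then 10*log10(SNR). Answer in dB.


SNR_lin = 2 * 4.677e-7 / 7.361e-17 = 1.271e10
SNR_dB = 10*log10(1.271e10) = 101.0 dB

101.0 dB


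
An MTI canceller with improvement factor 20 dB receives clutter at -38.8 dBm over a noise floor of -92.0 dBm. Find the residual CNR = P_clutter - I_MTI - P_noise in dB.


CNR = -38.8 - 20 - (-92.0) = 33.2 dB

33.2 dB


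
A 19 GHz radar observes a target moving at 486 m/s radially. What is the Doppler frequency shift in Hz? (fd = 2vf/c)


fd = 2 * 486 * 19000000000.0 / 3e8 = 61560.0 Hz

61560.0 Hz


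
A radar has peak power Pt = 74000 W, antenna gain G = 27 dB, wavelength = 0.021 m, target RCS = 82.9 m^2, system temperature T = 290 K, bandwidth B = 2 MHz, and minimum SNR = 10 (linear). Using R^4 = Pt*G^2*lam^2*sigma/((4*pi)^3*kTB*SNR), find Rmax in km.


G_lin = 10^(27/10) = 501.187234
R^4 = 74000 * 501.187234^2 * 0.021^2 * 82.9 / ((4*pi)^3 * 1.38e-23 * 290 * 2000000.0 * 10)
R^4 = 4.27847e18 m^4
R_max = (4.27847e18)^(1/4) = 45480.2 m = 45.5 km

45.5 km


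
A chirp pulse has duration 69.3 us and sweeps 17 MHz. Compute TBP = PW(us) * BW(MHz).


TBP = 69.3 * 17 = 1178.1

1178.1


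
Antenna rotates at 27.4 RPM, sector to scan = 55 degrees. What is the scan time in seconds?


t = 55 / (27.4 * 360) * 60 = 0.33 s

0.33 s


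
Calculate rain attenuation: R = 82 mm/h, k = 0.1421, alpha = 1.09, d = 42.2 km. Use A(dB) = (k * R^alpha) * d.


gamma = 0.1421 * 82^1.09 = 17.32412 dB/km
A = 17.32412 * 42.2 = 731.08 dB

731.08 dB


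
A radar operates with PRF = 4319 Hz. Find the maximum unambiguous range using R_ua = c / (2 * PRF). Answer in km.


R_ua = 3e8 / (2 * 4319) = 34730.3 m = 34.7 km

34.7 km


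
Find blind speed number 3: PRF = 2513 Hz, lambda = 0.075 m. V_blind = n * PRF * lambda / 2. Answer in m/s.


V_blind = 3 * 2513 * 0.075 / 2 = 282.7 m/s

282.7 m/s


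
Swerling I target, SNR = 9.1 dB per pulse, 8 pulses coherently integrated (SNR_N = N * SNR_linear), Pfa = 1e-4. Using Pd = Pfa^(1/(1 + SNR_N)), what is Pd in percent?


SNR_lin = 10^(9.1/10) = 8.12831
SNR_N = 8 * 8.12831 = 65.02648
1/(1 + SNR_N) = 1/66.02648 = 0.0151454
Pd = (1e-4)^0.0151454 = 0.8698
Pd = 87.0%

87.0%


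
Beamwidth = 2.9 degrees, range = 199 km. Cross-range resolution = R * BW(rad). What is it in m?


BW_rad = 0.050614548
CR = 199000 * 0.050614548 = 10072.3 m

10072.3 m


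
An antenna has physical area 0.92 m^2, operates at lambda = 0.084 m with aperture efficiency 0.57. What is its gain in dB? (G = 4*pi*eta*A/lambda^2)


G_linear = 4*pi*0.57*0.92/0.084^2 = 933.93
G_dB = 10*log10(933.93) = 29.7 dB

29.7 dB


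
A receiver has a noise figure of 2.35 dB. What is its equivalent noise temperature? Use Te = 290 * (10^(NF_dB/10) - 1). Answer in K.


NF_lin = 10^(2.35/10) = 1.717908
Te = 290 * (1.717908 - 1) = 208.2 K

208.2 K


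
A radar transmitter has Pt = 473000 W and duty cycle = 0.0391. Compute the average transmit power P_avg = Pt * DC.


P_avg = 473000 * 0.0391 = 18494.3 W

18494.3 W


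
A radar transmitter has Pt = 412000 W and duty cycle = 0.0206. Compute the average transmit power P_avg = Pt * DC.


P_avg = 412000 * 0.0206 = 8487.2 W

8487.2 W


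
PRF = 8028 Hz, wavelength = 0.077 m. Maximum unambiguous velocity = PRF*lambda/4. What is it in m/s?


V_ua = 8028 * 0.077 / 4 = 154.5 m/s

154.5 m/s


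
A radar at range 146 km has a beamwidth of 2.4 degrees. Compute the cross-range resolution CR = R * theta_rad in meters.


BW_rad = 0.041887902
CR = 146000 * 0.041887902 = 6115.6 m

6115.6 m


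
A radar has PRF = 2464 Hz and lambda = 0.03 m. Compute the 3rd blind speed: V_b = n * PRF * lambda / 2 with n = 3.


V_blind = 3 * 2464 * 0.03 / 2 = 110.9 m/s

110.9 m/s


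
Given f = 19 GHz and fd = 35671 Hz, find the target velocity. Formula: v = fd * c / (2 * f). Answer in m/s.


v = 35671 * 3e8 / (2 * 19000000000.0) = 281.6 m/s

281.6 m/s


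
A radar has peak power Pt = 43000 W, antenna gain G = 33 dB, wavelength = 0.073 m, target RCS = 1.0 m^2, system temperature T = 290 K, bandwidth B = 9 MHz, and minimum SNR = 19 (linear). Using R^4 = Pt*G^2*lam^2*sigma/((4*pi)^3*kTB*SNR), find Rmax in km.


G_lin = 10^(33/10) = 1995.262315
R^4 = 43000 * 1995.262315^2 * 0.073^2 * 1.0 / ((4*pi)^3 * 1.38e-23 * 290 * 9000000.0 * 19)
R^4 = 6.71756e17 m^4
R_max = (6.71756e17)^(1/4) = 28628.8 m = 28.6 km

28.6 km


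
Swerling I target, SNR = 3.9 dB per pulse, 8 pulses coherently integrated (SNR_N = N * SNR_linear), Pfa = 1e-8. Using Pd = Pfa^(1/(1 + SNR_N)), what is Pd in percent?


SNR_lin = 10^(3.9/10) = 2.45471
SNR_N = 8 * 2.45471 = 19.63768
1/(1 + SNR_N) = 1/20.63768 = 0.0484551
Pd = (1e-8)^0.0484551 = 0.4096
Pd = 41.0%

41.0%


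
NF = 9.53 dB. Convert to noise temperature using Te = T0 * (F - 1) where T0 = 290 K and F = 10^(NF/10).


NF_lin = 10^(9.53/10) = 8.974288
Te = 290 * (8.974288 - 1) = 2312.5 K

2312.5 K


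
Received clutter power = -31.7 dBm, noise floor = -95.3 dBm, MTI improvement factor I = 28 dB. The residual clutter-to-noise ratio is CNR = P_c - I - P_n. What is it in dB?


CNR = -31.7 - 28 - (-95.3) = 35.6 dB

35.6 dB


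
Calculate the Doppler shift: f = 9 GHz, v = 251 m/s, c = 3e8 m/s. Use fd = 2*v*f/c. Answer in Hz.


fd = 2 * 251 * 9000000000.0 / 3e8 = 15060.0 Hz

15060.0 Hz


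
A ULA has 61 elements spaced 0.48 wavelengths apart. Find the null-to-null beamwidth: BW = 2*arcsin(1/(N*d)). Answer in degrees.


1/(N*d) = 1/(61*0.48) = 0.034153
BW = 2*arcsin(0.034153) = 3.9 degrees

3.9 degrees


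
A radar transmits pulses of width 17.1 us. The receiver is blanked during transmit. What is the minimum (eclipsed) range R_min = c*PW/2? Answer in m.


R_min = 3e8 * 17.1e-6 / 2 = 2565.0 m

2565.0 m


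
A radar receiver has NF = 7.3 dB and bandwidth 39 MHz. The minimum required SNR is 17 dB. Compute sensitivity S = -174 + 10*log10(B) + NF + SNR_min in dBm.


10*log10(39000000.0) = 75.91
S = -174 + 75.91 + 7.3 + 17 = -73.8 dBm

-73.8 dBm


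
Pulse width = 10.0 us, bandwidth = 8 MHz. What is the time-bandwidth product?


TBP = 10.0 * 8 = 80.0

80.0


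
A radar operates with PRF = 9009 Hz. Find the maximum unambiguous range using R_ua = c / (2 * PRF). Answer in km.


R_ua = 3e8 / (2 * 9009) = 16650.0 m = 16.7 km

16.7 km


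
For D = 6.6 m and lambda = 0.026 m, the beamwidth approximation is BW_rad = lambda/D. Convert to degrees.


BW_rad = 0.026 / 6.6 = 0.003939
BW_deg = 0.23 degrees

0.23 degrees


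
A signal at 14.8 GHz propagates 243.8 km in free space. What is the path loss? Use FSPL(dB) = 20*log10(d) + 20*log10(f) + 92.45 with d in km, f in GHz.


20*log10(243.8) = 47.74
20*log10(14.8) = 23.41
FSPL = 163.6 dB

163.6 dB


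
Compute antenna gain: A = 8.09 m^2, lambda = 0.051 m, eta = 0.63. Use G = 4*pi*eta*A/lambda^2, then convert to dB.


G_linear = 4*pi*0.63*8.09/0.051^2 = 24624.0
G_dB = 10*log10(24624.0) = 43.9 dB

43.9 dB


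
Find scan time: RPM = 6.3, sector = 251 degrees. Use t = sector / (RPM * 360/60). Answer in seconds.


t = 251 / (6.3 * 360) * 60 = 6.64 s

6.64 s


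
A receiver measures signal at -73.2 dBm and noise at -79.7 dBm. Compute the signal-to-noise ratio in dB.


SNR = -73.2 - (-79.7) = 6.5 dB

6.5 dB


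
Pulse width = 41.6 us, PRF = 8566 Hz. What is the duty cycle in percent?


DC = 41.6e-6 * 8566 * 100 = 35.63%

35.63%


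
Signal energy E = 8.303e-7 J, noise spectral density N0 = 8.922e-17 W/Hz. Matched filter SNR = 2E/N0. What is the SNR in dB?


SNR_lin = 2 * 8.303e-7 / 8.922e-17 = 1.861e10
SNR_dB = 10*log10(1.861e10) = 102.7 dB

102.7 dB


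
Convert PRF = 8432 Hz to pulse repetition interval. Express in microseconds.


PRI = 1/8432 = 0.0001185958 s = 118.6 us

118.6 us


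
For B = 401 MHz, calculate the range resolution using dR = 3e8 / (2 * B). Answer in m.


dR = 3e8 / (2 * 401000000.0) = 0.37 m

0.37 m


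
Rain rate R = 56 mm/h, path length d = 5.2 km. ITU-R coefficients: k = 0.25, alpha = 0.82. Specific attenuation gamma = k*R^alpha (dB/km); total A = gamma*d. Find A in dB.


gamma = 0.25 * 56^0.82 = 6.783506 dB/km
A = 6.783506 * 5.2 = 35.27 dB

35.27 dB


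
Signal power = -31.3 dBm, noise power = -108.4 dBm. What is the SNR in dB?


SNR = -31.3 - (-108.4) = 77.1 dB

77.1 dB


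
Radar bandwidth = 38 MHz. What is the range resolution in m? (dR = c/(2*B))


dR = 3e8 / (2 * 38000000.0) = 3.95 m

3.95 m


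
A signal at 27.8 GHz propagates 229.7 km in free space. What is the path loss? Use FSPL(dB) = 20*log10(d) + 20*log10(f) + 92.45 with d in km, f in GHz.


20*log10(229.7) = 47.22
20*log10(27.8) = 28.88
FSPL = 168.6 dB

168.6 dB


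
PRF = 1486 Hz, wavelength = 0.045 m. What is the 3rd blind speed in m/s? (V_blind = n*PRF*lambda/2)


V_blind = 3 * 1486 * 0.045 / 2 = 100.3 m/s

100.3 m/s


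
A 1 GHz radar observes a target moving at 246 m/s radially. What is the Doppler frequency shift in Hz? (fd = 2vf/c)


fd = 2 * 246 * 1000000000.0 / 3e8 = 1640.0 Hz

1640.0 Hz


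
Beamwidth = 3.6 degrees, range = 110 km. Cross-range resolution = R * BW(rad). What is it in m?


BW_rad = 0.062831853
CR = 110000 * 0.062831853 = 6911.5 m

6911.5 m


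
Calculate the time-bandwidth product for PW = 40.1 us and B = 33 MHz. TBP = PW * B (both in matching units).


TBP = 40.1 * 33 = 1323.3

1323.3


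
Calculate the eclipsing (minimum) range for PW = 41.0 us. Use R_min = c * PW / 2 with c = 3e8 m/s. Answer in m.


R_min = 3e8 * 41.0e-6 / 2 = 6150.0 m

6150.0 m


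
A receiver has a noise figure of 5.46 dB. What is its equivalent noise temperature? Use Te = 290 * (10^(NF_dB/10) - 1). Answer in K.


NF_lin = 10^(5.46/10) = 3.515604
Te = 290 * (3.515604 - 1) = 729.5 K

729.5 K


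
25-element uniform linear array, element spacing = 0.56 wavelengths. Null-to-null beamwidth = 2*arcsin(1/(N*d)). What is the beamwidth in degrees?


1/(N*d) = 1/(25*0.56) = 0.071429
BW = 2*arcsin(0.071429) = 8.2 degrees

8.2 degrees


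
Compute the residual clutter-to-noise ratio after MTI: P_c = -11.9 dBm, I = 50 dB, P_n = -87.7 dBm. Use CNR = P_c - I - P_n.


CNR = -11.9 - 50 - (-87.7) = 25.8 dB

25.8 dB


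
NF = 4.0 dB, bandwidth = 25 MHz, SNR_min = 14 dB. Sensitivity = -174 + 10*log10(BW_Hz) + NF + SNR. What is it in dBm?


10*log10(25000000.0) = 73.98
S = -174 + 73.98 + 4.0 + 14 = -82.0 dBm

-82.0 dBm


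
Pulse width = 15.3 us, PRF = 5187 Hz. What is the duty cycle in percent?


DC = 15.3e-6 * 5187 * 100 = 7.94%

7.94%


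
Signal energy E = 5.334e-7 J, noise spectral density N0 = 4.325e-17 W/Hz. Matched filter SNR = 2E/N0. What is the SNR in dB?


SNR_lin = 2 * 5.334e-7 / 4.325e-17 = 2.467e10
SNR_dB = 10*log10(2.467e10) = 103.9 dB

103.9 dB


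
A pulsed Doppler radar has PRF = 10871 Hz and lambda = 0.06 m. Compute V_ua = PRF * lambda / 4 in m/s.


V_ua = 10871 * 0.06 / 4 = 163.1 m/s

163.1 m/s


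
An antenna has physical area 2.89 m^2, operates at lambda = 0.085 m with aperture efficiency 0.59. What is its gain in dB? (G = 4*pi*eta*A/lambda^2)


G_linear = 4*pi*0.59*2.89/0.085^2 = 2965.66
G_dB = 10*log10(2965.66) = 34.7 dB

34.7 dB


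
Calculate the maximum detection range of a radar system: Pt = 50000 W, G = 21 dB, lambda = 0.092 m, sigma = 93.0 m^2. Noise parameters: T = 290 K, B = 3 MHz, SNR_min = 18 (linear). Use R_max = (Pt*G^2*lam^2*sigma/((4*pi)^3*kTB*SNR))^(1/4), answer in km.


G_lin = 10^(21/10) = 125.892541
R^4 = 50000 * 125.892541^2 * 0.092^2 * 93.0 / ((4*pi)^3 * 1.38e-23 * 290 * 3000000.0 * 18)
R^4 = 1.45455e18 m^4
R_max = (1.45455e18)^(1/4) = 34728.2 m = 34.7 km

34.7 km


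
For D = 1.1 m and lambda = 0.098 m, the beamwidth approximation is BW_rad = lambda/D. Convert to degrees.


BW_rad = 0.098 / 1.1 = 0.089091
BW_deg = 5.1 degrees

5.1 degrees


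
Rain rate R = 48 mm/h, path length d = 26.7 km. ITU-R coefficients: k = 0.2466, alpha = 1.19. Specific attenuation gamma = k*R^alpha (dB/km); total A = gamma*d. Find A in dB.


gamma = 0.2466 * 48^1.19 = 24.698475 dB/km
A = 24.698475 * 26.7 = 659.45 dB

659.45 dB


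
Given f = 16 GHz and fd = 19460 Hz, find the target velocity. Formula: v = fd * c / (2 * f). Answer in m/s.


v = 19460 * 3e8 / (2 * 16000000000.0) = 182.4 m/s

182.4 m/s


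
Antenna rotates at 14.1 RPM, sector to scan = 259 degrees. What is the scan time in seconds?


t = 259 / (14.1 * 360) * 60 = 3.06 s

3.06 s


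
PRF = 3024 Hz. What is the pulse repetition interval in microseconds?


PRI = 1/3024 = 0.0003306878 s = 330.7 us

330.7 us


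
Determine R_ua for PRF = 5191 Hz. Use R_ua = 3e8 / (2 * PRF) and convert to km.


R_ua = 3e8 / (2 * 5191) = 28896.2 m = 28.9 km

28.9 km


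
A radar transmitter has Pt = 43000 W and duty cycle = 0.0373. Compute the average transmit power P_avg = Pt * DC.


P_avg = 43000 * 0.0373 = 1603.9 W

1603.9 W


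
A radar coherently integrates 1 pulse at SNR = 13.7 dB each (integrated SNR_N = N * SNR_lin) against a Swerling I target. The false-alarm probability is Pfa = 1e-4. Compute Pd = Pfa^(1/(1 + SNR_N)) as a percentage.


SNR_lin = 10^(13.7/10) = 23.44229
SNR_N = 1 * 23.44229 = 23.44229
1/(1 + SNR_N) = 1/24.44229 = 0.0409127
Pd = (1e-4)^0.0409127 = 0.68604
Pd = 68.6%

68.6%
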